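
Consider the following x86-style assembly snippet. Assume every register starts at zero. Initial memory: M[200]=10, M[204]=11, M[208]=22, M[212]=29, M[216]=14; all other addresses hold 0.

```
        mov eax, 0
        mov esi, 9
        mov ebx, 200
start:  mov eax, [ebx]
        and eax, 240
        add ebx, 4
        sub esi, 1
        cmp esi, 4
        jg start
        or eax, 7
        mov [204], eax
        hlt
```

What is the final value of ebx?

eax=0
esi=9
ebx=200
eax=M[200]=10
eax=10&240=0
ebx=200+4=204
esi=9-1=8
cmp esi, 4  (cmp 8,4)
jg start: taken
eax=M[204]=11
eax=11&240=0
ebx=204+4=208
esi=8-1=7
cmp esi, 4  (cmp 7,4)
jg start: taken
eax=M[208]=22
eax=22&240=16
ebx=208+4=212
esi=7-1=6
cmp esi, 4  (cmp 6,4)
jg start: taken
eax=M[212]=29
eax=29&240=16
ebx=212+4=216
esi=6-1=5
cmp esi, 4  (cmp 5,4)
jg start: taken
eax=M[216]=14
eax=14&240=0
ebx=216+4=220
esi=5-1=4
cmp esi, 4  (cmp 4,4)
jg start: not taken
eax=0|7=7
mov [204], eax → M[204]=7
halt.

220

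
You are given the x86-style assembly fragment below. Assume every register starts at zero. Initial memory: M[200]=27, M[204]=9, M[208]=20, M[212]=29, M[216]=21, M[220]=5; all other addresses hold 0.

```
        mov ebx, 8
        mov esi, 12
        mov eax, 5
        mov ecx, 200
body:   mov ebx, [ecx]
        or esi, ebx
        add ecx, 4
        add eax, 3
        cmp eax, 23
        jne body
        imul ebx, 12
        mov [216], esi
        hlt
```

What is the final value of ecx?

224

ebx=8
esi=12
eax=5
ecx=200
ebx=M[200]=27
esi=12|27=31
ecx=200+4=204
eax=5+3=8
cmp eax, 23  (cmp 8,23)
jne body: taken
ebx=M[204]=9
esi=31|9=31
ecx=204+4=208
eax=8+3=11
cmp eax, 23  (cmp 11,23)
jne body: taken
ebx=M[208]=20
esi=31|20=31
ecx=208+4=212
eax=11+3=14
cmp eax, 23  (cmp 14,23)
jne body: taken
ebx=M[212]=29
esi=31|29=31
ecx=212+4=216
eax=14+3=17
cmp eax, 23  (cmp 17,23)
jne body: taken
ebx=M[216]=21
esi=31|21=31
ecx=216+4=220
eax=17+3=20
cmp eax, 23  (cmp 20,23)
jne body: taken
ebx=M[220]=5
esi=31|5=31
ecx=220+4=224
eax=20+3=23
cmp eax, 23  (cmp 23,23)
jne body: not taken
ebx=5*12=60
mov [216], esi → M[216]=31
halt.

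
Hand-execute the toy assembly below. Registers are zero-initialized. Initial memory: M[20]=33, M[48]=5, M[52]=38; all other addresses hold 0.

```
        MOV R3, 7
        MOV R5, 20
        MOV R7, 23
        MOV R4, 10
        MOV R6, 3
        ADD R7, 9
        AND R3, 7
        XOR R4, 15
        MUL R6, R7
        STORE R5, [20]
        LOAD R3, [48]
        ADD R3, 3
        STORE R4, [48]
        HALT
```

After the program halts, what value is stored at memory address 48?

R3=7
R5=20
R7=23
R4=10
R6=3
R7=23+9=32
R3=7&7=7
R4=10^15=5
R6=3*32=96
STORE R5, [20] → M[20]=20
R3=M[48]=5
R3=5+3=8
STORE R4, [48] → M[48]=5
halt.

5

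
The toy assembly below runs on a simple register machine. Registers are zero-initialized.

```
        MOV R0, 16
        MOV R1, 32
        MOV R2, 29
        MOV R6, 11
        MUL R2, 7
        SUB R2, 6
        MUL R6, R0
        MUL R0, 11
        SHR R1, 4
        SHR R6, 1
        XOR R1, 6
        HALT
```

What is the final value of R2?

197

MOV R0, 16 → R0=16
MOV R1, 32 → R1=32
MOV R2, 29 → R2=29
MOV R6, 11 → R6=11
MUL R2, 7 → R2=29*7=203
SUB R2, 6 → R2=203-6=197
MUL R6, R0 → R6=11*16=176
MUL R0, 11 → R0=16*11=176
SHR R1, 4 → R1=32>>4=2
SHR R6, 1 → R6=176>>1=88
XOR R1, 6 → R1=2^6=4
halt.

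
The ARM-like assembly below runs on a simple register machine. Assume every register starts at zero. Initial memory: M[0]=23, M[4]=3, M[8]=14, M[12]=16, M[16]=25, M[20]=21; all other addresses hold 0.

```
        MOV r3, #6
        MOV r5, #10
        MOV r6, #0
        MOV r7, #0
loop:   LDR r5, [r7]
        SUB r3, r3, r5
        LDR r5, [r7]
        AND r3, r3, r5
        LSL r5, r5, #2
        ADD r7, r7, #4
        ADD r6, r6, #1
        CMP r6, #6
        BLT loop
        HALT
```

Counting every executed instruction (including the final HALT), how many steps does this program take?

MOV r3, #6 → r3=6
MOV r5, #10 → r5=10
MOV r6, #0 → r6=0
MOV r7, #0 → r7=0
LDR r5, [r7] → r5=M[0]=23
SUB r3, r3, r5 → r3=6-23=-17
LDR r5, [r7] → r5=M[0]=23
AND r3, r3, r5 → r3=(-17)&23=7
LSL r5, r5, #2 → r5=23<<2=92
ADD r7, r7, #4 → r7=0+4=4
ADD r6, r6, #1 → r6=0+1=1
CMP r6, #6  (cmp 1,6)
BLT loop: taken
LDR r5, [r7] → r5=M[4]=3
SUB r3, r3, r5 → r3=7-3=4
LDR r5, [r7] → r5=M[4]=3
AND r3, r3, r5 → r3=4&3=0
LSL r5, r5, #2 → r5=3<<2=12
ADD r7, r7, #4 → r7=4+4=8
ADD r6, r6, #1 → r6=1+1=2
CMP r6, #6  (cmp 2,6)
BLT loop: taken
LDR r5, [r7] → r5=M[8]=14
SUB r3, r3, r5 → r3=0-14=-14
LDR r5, [r7] → r5=M[8]=14
AND r3, r3, r5 → r3=(-14)&14=2
LSL r5, r5, #2 → r5=14<<2=56
ADD r7, r7, #4 → r7=8+4=12
ADD r6, r6, #1 → r6=2+1=3
CMP r6, #6  (cmp 3,6)
BLT loop: taken
LDR r5, [r7] → r5=M[12]=16
SUB r3, r3, r5 → r3=2-16=-14
LDR r5, [r7] → r5=M[12]=16
AND r3, r3, r5 → r3=(-14)&16=16
LSL r5, r5, #2 → r5=16<<2=64
ADD r7, r7, #4 → r7=12+4=16
ADD r6, r6, #1 → r6=3+1=4
CMP r6, #6  (cmp 4,6)
BLT loop: taken
LDR r5, [r7] → r5=M[16]=25
SUB r3, r3, r5 → r3=16-25=-9
LDR r5, [r7] → r5=M[16]=25
AND r3, r3, r5 → r3=(-9)&25=17
LSL r5, r5, #2 → r5=25<<2=100
ADD r7, r7, #4 → r7=16+4=20
ADD r6, r6, #1 → r6=4+1=5
CMP r6, #6  (cmp 5,6)
BLT loop: taken
LDR r5, [r7] → r5=M[20]=21
SUB r3, r3, r5 → r3=17-21=-4
LDR r5, [r7] → r5=M[20]=21
AND r3, r3, r5 → r3=(-4)&21=20
LSL r5, r5, #2 → r5=21<<2=84
ADD r7, r7, #4 → r7=20+4=24
ADD r6, r6, #1 → r6=5+1=6
CMP r6, #6  (cmp 6,6)
BLT loop: not taken
halt.
Total executed instructions: 59.

59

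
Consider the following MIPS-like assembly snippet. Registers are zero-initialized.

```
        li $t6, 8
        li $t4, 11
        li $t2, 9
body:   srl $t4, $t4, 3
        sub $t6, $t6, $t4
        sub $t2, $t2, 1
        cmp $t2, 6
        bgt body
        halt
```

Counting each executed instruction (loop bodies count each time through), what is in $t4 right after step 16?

0

li $t6, 8 → $t6=8
li $t4, 11 → $t4=11
li $t2, 9 → $t2=9
srl $t4, $t4, 3 → $t4=11>>3=1
sub $t6, $t6, $t4 → $t6=8-1=7
sub $t2, $t2, 1 → $t2=9-1=8
cmp $t2, 6  (cmp 8,6)
bgt body: taken
srl $t4, $t4, 3 → $t4=1>>3=0
sub $t6, $t6, $t4 → $t6=7-0=7
sub $t2, $t2, 1 → $t2=8-1=7
cmp $t2, 6  (cmp 7,6)
bgt body: taken
srl $t4, $t4, 3 → $t4=0>>3=0
sub $t6, $t6, $t4 → $t6=7-0=7
sub $t2, $t2, 1 → $t2=7-1=6
After step 16: $t4 = 0.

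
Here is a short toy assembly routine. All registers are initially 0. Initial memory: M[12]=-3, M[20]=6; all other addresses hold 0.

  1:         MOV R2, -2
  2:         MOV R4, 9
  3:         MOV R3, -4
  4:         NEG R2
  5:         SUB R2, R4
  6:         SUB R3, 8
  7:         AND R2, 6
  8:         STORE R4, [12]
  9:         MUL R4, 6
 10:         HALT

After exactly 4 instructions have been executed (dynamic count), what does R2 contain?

MOV R2, -2 → R2=-2
MOV R4, 9 → R4=9
MOV R3, -4 → R3=-4
NEG R2 → R2=-(-2)=2
After step 4: R2 = 2.

2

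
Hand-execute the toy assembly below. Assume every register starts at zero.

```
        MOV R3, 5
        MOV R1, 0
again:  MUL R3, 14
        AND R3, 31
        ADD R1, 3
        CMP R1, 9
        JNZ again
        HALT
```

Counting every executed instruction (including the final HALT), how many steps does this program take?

18

after MOV R3, 5: R3=5
after MOV R1, 0: R1=0
after MUL R3, 14: R3=5*14=70
after AND R3, 31: R3=70&31=6
after ADD R1, 3: R1=0+3=3
CMP R1, 9  (cmp 3,9)
JNZ again: taken
after MUL R3, 14: R3=6*14=84
after AND R3, 31: R3=84&31=20
after ADD R1, 3: R1=3+3=6
CMP R1, 9  (cmp 6,9)
JNZ again: taken
after MUL R3, 14: R3=20*14=280
after AND R3, 31: R3=280&31=24
after ADD R1, 3: R1=6+3=9
CMP R1, 9  (cmp 9,9)
JNZ again: not taken
halt.
Total executed instructions: 18.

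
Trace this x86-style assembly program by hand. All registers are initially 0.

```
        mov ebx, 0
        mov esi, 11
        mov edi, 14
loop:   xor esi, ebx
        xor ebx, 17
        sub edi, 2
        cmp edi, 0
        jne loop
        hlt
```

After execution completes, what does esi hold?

mov ebx, 0 → ebx=0
mov esi, 11 → esi=11
mov edi, 14 → edi=14
xor esi, ebx → esi=11^0=11
xor ebx, 17 → ebx=0^17=17
sub edi, 2 → edi=14-2=12
cmp edi, 0  (cmp 12,0)
jne loop: taken
xor esi, ebx → esi=11^17=26
xor ebx, 17 → ebx=17^17=0
sub edi, 2 → edi=12-2=10
cmp edi, 0  (cmp 10,0)
jne loop: taken
xor esi, ebx → esi=26^0=26
xor ebx, 17 → ebx=0^17=17
sub edi, 2 → edi=10-2=8
cmp edi, 0  (cmp 8,0)
jne loop: taken
xor esi, ebx → esi=26^17=11
xor ebx, 17 → ebx=17^17=0
sub edi, 2 → edi=8-2=6
cmp edi, 0  (cmp 6,0)
jne loop: taken
xor esi, ebx → esi=11^0=11
xor ebx, 17 → ebx=0^17=17
sub edi, 2 → edi=6-2=4
cmp edi, 0  (cmp 4,0)
jne loop: taken
xor esi, ebx → esi=11^17=26
xor ebx, 17 → ebx=17^17=0
sub edi, 2 → edi=4-2=2
cmp edi, 0  (cmp 2,0)
jne loop: taken
xor esi, ebx → esi=26^0=26
xor ebx, 17 → ebx=0^17=17
sub edi, 2 → edi=2-2=0
cmp edi, 0  (cmp 0,0)
jne loop: not taken
halt.

26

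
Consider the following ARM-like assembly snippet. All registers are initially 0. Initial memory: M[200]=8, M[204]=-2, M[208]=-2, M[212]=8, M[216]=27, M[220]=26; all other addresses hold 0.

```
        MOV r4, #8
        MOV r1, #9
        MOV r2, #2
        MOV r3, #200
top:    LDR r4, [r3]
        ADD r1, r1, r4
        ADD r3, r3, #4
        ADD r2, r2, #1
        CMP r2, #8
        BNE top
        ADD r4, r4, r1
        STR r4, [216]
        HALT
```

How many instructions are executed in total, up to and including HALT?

after MOV r4, #8: r4=8
after MOV r1, #9: r1=9
after MOV r2, #2: r2=2
after MOV r3, #200: r3=200
after LDR r4, [r3]: r4=M[200]=8
after ADD r1, r1, r4: r1=9+8=17
after ADD r3, r3, #4: r3=200+4=204
after ADD r2, r2, #1: r2=2+1=3
CMP r2, #8  (cmp 3,8)
BNE top: taken
after LDR r4, [r3]: r4=M[204]=-2
after ADD r1, r1, r4: r1=17+(-2)=15
after ADD r3, r3, #4: r3=204+4=208
after ADD r2, r2, #1: r2=3+1=4
CMP r2, #8  (cmp 4,8)
BNE top: taken
after LDR r4, [r3]: r4=M[208]=-2
after ADD r1, r1, r4: r1=15+(-2)=13
after ADD r3, r3, #4: r3=208+4=212
after ADD r2, r2, #1: r2=4+1=5
CMP r2, #8  (cmp 5,8)
BNE top: taken
after LDR r4, [r3]: r4=M[212]=8
after ADD r1, r1, r4: r1=13+8=21
after ADD r3, r3, #4: r3=212+4=216
after ADD r2, r2, #1: r2=5+1=6
CMP r2, #8  (cmp 6,8)
BNE top: taken
after LDR r4, [r3]: r4=M[216]=27
after ADD r1, r1, r4: r1=21+27=48
after ADD r3, r3, #4: r3=216+4=220
after ADD r2, r2, #1: r2=6+1=7
CMP r2, #8  (cmp 7,8)
BNE top: taken
after LDR r4, [r3]: r4=M[220]=26
after ADD r1, r1, r4: r1=48+26=74
after ADD r3, r3, #4: r3=220+4=224
after ADD r2, r2, #1: r2=7+1=8
CMP r2, #8  (cmp 8,8)
BNE top: not taken
after ADD r4, r4, r1: r4=26+74=100
STR r4, [216] → M[216]=100
halt.
Total executed instructions: 43.

43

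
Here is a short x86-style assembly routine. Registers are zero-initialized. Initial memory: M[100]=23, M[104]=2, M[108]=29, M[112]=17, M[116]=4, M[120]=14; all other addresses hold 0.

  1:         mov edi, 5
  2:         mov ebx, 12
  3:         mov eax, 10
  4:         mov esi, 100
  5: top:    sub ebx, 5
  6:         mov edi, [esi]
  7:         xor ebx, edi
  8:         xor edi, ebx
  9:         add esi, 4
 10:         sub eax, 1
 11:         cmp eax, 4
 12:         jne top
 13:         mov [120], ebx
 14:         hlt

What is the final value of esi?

124

edi=5
ebx=12
eax=10
esi=100
ebx=12-5=7
edi=M[100]=23
ebx=7^23=16
edi=23^16=7
esi=100+4=104
eax=10-1=9
cmp eax, 4  (cmp 9,4)
jne top: taken
ebx=16-5=11
edi=M[104]=2
ebx=11^2=9
edi=2^9=11
esi=104+4=108
eax=9-1=8
cmp eax, 4  (cmp 8,4)
jne top: taken
ebx=9-5=4
edi=M[108]=29
ebx=4^29=25
edi=29^25=4
esi=108+4=112
eax=8-1=7
cmp eax, 4  (cmp 7,4)
jne top: taken
ebx=25-5=20
edi=M[112]=17
ebx=20^17=5
edi=17^5=20
esi=112+4=116
eax=7-1=6
cmp eax, 4  (cmp 6,4)
jne top: taken
ebx=5-5=0
edi=M[116]=4
ebx=0^4=4
edi=4^4=0
esi=116+4=120
eax=6-1=5
cmp eax, 4  (cmp 5,4)
jne top: taken
ebx=4-5=-1
edi=M[120]=14
ebx=(-1)^14=-15
edi=14^(-15)=-1
esi=120+4=124
eax=5-1=4
cmp eax, 4  (cmp 4,4)
jne top: not taken
mov [120], ebx → M[120]=-15
halt.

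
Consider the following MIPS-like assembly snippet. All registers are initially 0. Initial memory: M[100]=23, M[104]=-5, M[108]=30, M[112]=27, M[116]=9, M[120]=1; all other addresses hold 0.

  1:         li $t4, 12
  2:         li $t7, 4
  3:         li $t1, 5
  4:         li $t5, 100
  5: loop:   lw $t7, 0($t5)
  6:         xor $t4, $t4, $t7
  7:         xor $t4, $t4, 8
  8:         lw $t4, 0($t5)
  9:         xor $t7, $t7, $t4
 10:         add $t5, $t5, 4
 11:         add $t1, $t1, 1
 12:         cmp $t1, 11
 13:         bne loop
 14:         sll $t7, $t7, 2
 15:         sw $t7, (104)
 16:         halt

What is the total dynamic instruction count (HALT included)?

after li $t4, 12: $t4=12
after li $t7, 4: $t7=4
after li $t1, 5: $t1=5
after li $t5, 100: $t5=100
after lw $t7, 0($t5): $t7=M[100]=23
after xor $t4, $t4, $t7: $t4=12^23=27
after xor $t4, $t4, 8: $t4=27^8=19
after lw $t4, 0($t5): $t4=M[100]=23
after xor $t7, $t7, $t4: $t7=23^23=0
after add $t5, $t5, 4: $t5=100+4=104
after add $t1, $t1, 1: $t1=5+1=6
cmp $t1, 11  (cmp 6,11)
bne loop: taken
after lw $t7, 0($t5): $t7=M[104]=-5
after xor $t4, $t4, $t7: $t4=23^(-5)=-20
after xor $t4, $t4, 8: $t4=(-20)^8=-28
after lw $t4, 0($t5): $t4=M[104]=-5
after xor $t7, $t7, $t4: $t7=(-5)^(-5)=0
after add $t5, $t5, 4: $t5=104+4=108
after add $t1, $t1, 1: $t1=6+1=7
cmp $t1, 11  (cmp 7,11)
bne loop: taken
after lw $t7, 0($t5): $t7=M[108]=30
after xor $t4, $t4, $t7: $t4=(-5)^30=-27
after xor $t4, $t4, 8: $t4=(-27)^8=-19
after lw $t4, 0($t5): $t4=M[108]=30
after xor $t7, $t7, $t4: $t7=30^30=0
after add $t5, $t5, 4: $t5=108+4=112
after add $t1, $t1, 1: $t1=7+1=8
cmp $t1, 11  (cmp 8,11)
bne loop: taken
after lw $t7, 0($t5): $t7=M[112]=27
after xor $t4, $t4, $t7: $t4=30^27=5
after xor $t4, $t4, 8: $t4=5^8=13
after lw $t4, 0($t5): $t4=M[112]=27
after xor $t7, $t7, $t4: $t7=27^27=0
after add $t5, $t5, 4: $t5=112+4=116
after add $t1, $t1, 1: $t1=8+1=9
cmp $t1, 11  (cmp 9,11)
bne loop: taken
after lw $t7, 0($t5): $t7=M[116]=9
after xor $t4, $t4, $t7: $t4=27^9=18
after xor $t4, $t4, 8: $t4=18^8=26
after lw $t4, 0($t5): $t4=M[116]=9
after xor $t7, $t7, $t4: $t7=9^9=0
after add $t5, $t5, 4: $t5=116+4=120
after add $t1, $t1, 1: $t1=9+1=10
cmp $t1, 11  (cmp 10,11)
bne loop: taken
after lw $t7, 0($t5): $t7=M[120]=1
after xor $t4, $t4, $t7: $t4=9^1=8
after xor $t4, $t4, 8: $t4=8^8=0
after lw $t4, 0($t5): $t4=M[120]=1
after xor $t7, $t7, $t4: $t7=1^1=0
after add $t5, $t5, 4: $t5=120+4=124
after add $t1, $t1, 1: $t1=10+1=11
cmp $t1, 11  (cmp 11,11)
bne loop: not taken
after sll $t7, $t7, 2: $t7=0<<2=0
sw $t7, (104) → M[104]=0
halt.
Total executed instructions: 61.

61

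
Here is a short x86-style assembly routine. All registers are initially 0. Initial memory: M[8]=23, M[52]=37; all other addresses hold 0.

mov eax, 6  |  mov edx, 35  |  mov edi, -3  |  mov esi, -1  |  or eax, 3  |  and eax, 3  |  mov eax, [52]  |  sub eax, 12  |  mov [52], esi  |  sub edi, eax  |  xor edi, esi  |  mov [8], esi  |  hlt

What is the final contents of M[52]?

-1

mov eax, 6 → eax=6
mov edx, 35 → edx=35
mov edi, -3 → edi=-3
mov esi, -1 → esi=-1
or eax, 3 → eax=6|3=7
and eax, 3 → eax=7&3=3
mov eax, [52] → eax=M[52]=37
sub eax, 12 → eax=37-12=25
mov [52], esi → M[52]=-1
sub edi, eax → edi=(-3)-25=-28
xor edi, esi → edi=(-28)^(-1)=27
mov [8], esi → M[8]=-1
halt.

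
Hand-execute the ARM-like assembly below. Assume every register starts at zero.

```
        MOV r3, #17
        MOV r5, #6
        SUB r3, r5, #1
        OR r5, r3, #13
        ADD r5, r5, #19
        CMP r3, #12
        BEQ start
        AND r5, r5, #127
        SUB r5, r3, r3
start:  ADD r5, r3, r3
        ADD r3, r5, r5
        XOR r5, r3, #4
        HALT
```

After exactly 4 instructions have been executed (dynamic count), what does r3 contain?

MOV r3, #17 → r3=17
MOV r5, #6 → r5=6
SUB r3, r5, #1 → r3=6-1=5
OR r5, r3, #13 → r5=5|13=13
After step 4: r3 = 5.

5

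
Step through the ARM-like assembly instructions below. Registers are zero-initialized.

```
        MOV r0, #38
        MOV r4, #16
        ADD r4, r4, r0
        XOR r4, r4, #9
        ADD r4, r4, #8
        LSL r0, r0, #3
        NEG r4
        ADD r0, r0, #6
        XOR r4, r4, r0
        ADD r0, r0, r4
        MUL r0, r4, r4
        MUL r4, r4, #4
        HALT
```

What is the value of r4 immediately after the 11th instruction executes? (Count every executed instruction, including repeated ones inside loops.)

after MOV r0, #38: r0=38
after MOV r4, #16: r4=16
after ADD r4, r4, r0: r4=16+38=54
after XOR r4, r4, #9: r4=54^9=63
after ADD r4, r4, #8: r4=63+8=71
after LSL r0, r0, #3: r0=38<<3=304
after NEG r4: r4=-(71)=-71
after ADD r0, r0, #6: r0=304+6=310
after XOR r4, r4, r0: r4=(-71)^310=-369
after ADD r0, r0, r4: r0=310+(-369)=-59
after MUL r0, r4, r4: r0=(-369)*(-369)=136161
After step 11: r4 = -369.

-369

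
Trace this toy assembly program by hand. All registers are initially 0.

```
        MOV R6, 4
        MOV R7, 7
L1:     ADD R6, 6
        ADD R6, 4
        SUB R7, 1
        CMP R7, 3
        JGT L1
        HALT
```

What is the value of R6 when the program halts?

44

R6=4
R7=7
R6=4+6=10
R6=10+4=14
R7=7-1=6
CMP R7, 3  (cmp 6,3)
JGT L1: taken
R6=14+6=20
R6=20+4=24
R7=6-1=5
CMP R7, 3  (cmp 5,3)
JGT L1: taken
R6=24+6=30
R6=30+4=34
R7=5-1=4
CMP R7, 3  (cmp 4,3)
JGT L1: taken
R6=34+6=40
R6=40+4=44
R7=4-1=3
CMP R7, 3  (cmp 3,3)
JGT L1: not taken
halt.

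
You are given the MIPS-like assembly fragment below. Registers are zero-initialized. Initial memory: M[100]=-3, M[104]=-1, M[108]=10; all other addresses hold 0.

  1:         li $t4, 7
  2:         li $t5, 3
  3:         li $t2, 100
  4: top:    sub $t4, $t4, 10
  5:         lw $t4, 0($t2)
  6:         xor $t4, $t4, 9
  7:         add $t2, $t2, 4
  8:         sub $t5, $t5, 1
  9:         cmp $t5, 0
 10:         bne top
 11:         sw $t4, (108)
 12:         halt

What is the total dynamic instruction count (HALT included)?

26

$t4=7
$t5=3
$t2=100
$t4=7-10=-3
$t4=M[100]=-3
$t4=(-3)^9=-12
$t2=100+4=104
$t5=3-1=2
cmp $t5, 0  (cmp 2,0)
bne top: taken
$t4=(-12)-10=-22
$t4=M[104]=-1
$t4=(-1)^9=-10
$t2=104+4=108
$t5=2-1=1
cmp $t5, 0  (cmp 1,0)
bne top: taken
$t4=(-10)-10=-20
$t4=M[108]=10
$t4=10^9=3
$t2=108+4=112
$t5=1-1=0
cmp $t5, 0  (cmp 0,0)
bne top: not taken
sw $t4, (108) → M[108]=3
halt.
Total executed instructions: 26.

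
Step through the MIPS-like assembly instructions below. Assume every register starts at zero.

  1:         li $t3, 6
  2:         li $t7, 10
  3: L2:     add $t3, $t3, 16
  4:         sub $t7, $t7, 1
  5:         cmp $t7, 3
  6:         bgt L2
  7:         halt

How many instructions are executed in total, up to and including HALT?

after li $t3, 6: $t3=6
after li $t7, 10: $t7=10
after add $t3, $t3, 16: $t3=6+16=22
after sub $t7, $t7, 1: $t7=10-1=9
cmp $t7, 3  (cmp 9,3)
bgt L2: taken
after add $t3, $t3, 16: $t3=22+16=38
after sub $t7, $t7, 1: $t7=9-1=8
cmp $t7, 3  (cmp 8,3)
bgt L2: taken
after add $t3, $t3, 16: $t3=38+16=54
after sub $t7, $t7, 1: $t7=8-1=7
cmp $t7, 3  (cmp 7,3)
bgt L2: taken
after add $t3, $t3, 16: $t3=54+16=70
after sub $t7, $t7, 1: $t7=7-1=6
cmp $t7, 3  (cmp 6,3)
bgt L2: taken
after add $t3, $t3, 16: $t3=70+16=86
after sub $t7, $t7, 1: $t7=6-1=5
cmp $t7, 3  (cmp 5,3)
bgt L2: taken
after add $t3, $t3, 16: $t3=86+16=102
after sub $t7, $t7, 1: $t7=5-1=4
cmp $t7, 3  (cmp 4,3)
bgt L2: taken
after add $t3, $t3, 16: $t3=102+16=118
after sub $t7, $t7, 1: $t7=4-1=3
cmp $t7, 3  (cmp 3,3)
bgt L2: not taken
halt.
Total executed instructions: 31.

31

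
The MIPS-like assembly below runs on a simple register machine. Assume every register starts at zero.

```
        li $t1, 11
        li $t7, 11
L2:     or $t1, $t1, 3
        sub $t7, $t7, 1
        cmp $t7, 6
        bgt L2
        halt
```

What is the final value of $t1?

li $t1, 11 → $t1=11
li $t7, 11 → $t7=11
or $t1, $t1, 3 → $t1=11|3=11
sub $t7, $t7, 1 → $t7=11-1=10
cmp $t7, 6  (cmp 10,6)
bgt L2: taken
or $t1, $t1, 3 → $t1=11|3=11
sub $t7, $t7, 1 → $t7=10-1=9
cmp $t7, 6  (cmp 9,6)
bgt L2: taken
or $t1, $t1, 3 → $t1=11|3=11
sub $t7, $t7, 1 → $t7=9-1=8
cmp $t7, 6  (cmp 8,6)
bgt L2: taken
or $t1, $t1, 3 → $t1=11|3=11
sub $t7, $t7, 1 → $t7=8-1=7
cmp $t7, 6  (cmp 7,6)
bgt L2: taken
or $t1, $t1, 3 → $t1=11|3=11
sub $t7, $t7, 1 → $t7=7-1=6
cmp $t7, 6  (cmp 6,6)
bgt L2: not taken
halt.

11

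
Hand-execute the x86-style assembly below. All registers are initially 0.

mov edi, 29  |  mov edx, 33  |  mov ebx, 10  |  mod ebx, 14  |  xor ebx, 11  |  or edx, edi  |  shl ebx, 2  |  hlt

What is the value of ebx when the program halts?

4

edi=29
edx=33
ebx=10
ebx=10%14=10
ebx=10^11=1
edx=33|29=61
ebx=1<<2=4
halt.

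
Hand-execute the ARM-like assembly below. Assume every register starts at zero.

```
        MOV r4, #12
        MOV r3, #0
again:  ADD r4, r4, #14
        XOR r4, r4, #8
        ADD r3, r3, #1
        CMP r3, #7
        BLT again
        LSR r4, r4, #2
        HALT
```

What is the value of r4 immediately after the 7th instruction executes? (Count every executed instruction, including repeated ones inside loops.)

18

r4=12
r3=0
r4=12+14=26
r4=26^8=18
r3=0+1=1
CMP r3, #7  (cmp 1,7)
BLT again: taken
After step 7: r4 = 18.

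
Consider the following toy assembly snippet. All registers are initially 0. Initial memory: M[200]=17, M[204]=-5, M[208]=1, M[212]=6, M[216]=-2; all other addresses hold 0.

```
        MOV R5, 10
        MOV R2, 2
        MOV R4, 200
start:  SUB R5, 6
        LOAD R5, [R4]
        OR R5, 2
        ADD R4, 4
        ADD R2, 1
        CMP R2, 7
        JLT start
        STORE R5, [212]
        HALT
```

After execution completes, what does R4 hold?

220

MOV R5, 10 → R5=10
MOV R2, 2 → R2=2
MOV R4, 200 → R4=200
SUB R5, 6 → R5=10-6=4
LOAD R5, [R4] → R5=M[200]=17
OR R5, 2 → R5=17|2=19
ADD R4, 4 → R4=200+4=204
ADD R2, 1 → R2=2+1=3
CMP R2, 7  (cmp 3,7)
JLT start: taken
SUB R5, 6 → R5=19-6=13
LOAD R5, [R4] → R5=M[204]=-5
OR R5, 2 → R5=(-5)|2=-5
ADD R4, 4 → R4=204+4=208
ADD R2, 1 → R2=3+1=4
CMP R2, 7  (cmp 4,7)
JLT start: taken
SUB R5, 6 → R5=(-5)-6=-11
LOAD R5, [R4] → R5=M[208]=1
OR R5, 2 → R5=1|2=3
ADD R4, 4 → R4=208+4=212
ADD R2, 1 → R2=4+1=5
CMP R2, 7  (cmp 5,7)
JLT start: taken
SUB R5, 6 → R5=3-6=-3
LOAD R5, [R4] → R5=M[212]=6
OR R5, 2 → R5=6|2=6
ADD R4, 4 → R4=212+4=216
ADD R2, 1 → R2=5+1=6
CMP R2, 7  (cmp 6,7)
JLT start: taken
SUB R5, 6 → R5=6-6=0
LOAD R5, [R4] → R5=M[216]=-2
OR R5, 2 → R5=(-2)|2=-2
ADD R4, 4 → R4=216+4=220
ADD R2, 1 → R2=6+1=7
CMP R2, 7  (cmp 7,7)
JLT start: not taken
STORE R5, [212] → M[212]=-2
halt.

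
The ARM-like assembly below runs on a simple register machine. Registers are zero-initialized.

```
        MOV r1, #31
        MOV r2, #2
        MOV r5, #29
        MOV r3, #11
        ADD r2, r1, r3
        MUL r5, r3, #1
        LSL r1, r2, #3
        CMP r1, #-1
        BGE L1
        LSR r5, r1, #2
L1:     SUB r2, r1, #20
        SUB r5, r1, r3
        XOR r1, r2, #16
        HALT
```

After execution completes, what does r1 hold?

after MOV r1, #31: r1=31
after MOV r2, #2: r2=2
after MOV r5, #29: r5=29
after MOV r3, #11: r3=11
after ADD r2, r1, r3: r2=31+11=42
after MUL r5, r3, #1: r5=11*1=11
after LSL r1, r2, #3: r1=42<<3=336
CMP r1, #-1  (cmp 336,-1)
BGE L1: taken
after SUB r2, r1, #20: r2=336-20=316
after SUB r5, r1, r3: r5=336-11=325
after XOR r1, r2, #16: r1=316^16=300
halt.

300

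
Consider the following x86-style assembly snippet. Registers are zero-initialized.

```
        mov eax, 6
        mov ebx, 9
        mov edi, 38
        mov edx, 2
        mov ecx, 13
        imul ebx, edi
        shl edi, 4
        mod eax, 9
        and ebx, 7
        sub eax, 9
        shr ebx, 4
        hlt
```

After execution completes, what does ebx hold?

0

after mov eax, 6: eax=6
after mov ebx, 9: ebx=9
after mov edi, 38: edi=38
after mov edx, 2: edx=2
after mov ecx, 13: ecx=13
after imul ebx, edi: ebx=9*38=342
after shl edi, 4: edi=38<<4=608
after mod eax, 9: eax=6%9=6
after and ebx, 7: ebx=342&7=6
after sub eax, 9: eax=6-9=-3
after shr ebx, 4: ebx=6>>4=0
halt.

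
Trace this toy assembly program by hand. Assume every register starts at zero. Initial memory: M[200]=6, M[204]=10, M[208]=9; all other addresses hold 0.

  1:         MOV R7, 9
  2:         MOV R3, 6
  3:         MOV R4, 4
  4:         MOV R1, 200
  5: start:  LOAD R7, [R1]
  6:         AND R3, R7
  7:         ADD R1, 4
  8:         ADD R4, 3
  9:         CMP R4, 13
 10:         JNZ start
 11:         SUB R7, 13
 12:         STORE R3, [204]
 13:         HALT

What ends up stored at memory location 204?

0

MOV R7, 9 → R7=9
MOV R3, 6 → R3=6
MOV R4, 4 → R4=4
MOV R1, 200 → R1=200
LOAD R7, [R1] → R7=M[200]=6
AND R3, R7 → R3=6&6=6
ADD R1, 4 → R1=200+4=204
ADD R4, 3 → R4=4+3=7
CMP R4, 13  (cmp 7,13)
JNZ start: taken
LOAD R7, [R1] → R7=M[204]=10
AND R3, R7 → R3=6&10=2
ADD R1, 4 → R1=204+4=208
ADD R4, 3 → R4=7+3=10
CMP R4, 13  (cmp 10,13)
JNZ start: taken
LOAD R7, [R1] → R7=M[208]=9
AND R3, R7 → R3=2&9=0
ADD R1, 4 → R1=208+4=212
ADD R4, 3 → R4=10+3=13
CMP R4, 13  (cmp 13,13)
JNZ start: not taken
SUB R7, 13 → R7=9-13=-4
STORE R3, [204] → M[204]=0
halt.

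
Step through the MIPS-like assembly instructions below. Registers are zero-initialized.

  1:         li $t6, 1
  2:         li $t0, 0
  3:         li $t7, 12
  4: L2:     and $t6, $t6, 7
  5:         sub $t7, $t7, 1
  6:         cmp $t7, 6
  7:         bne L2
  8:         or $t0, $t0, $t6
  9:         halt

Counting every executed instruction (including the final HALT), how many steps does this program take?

29

$t6=1
$t0=0
$t7=12
$t6=1&7=1
$t7=12-1=11
cmp $t7, 6  (cmp 11,6)
bne L2: taken
$t6=1&7=1
$t7=11-1=10
cmp $t7, 6  (cmp 10,6)
bne L2: taken
$t6=1&7=1
$t7=10-1=9
cmp $t7, 6  (cmp 9,6)
bne L2: taken
$t6=1&7=1
$t7=9-1=8
cmp $t7, 6  (cmp 8,6)
bne L2: taken
$t6=1&7=1
$t7=8-1=7
cmp $t7, 6  (cmp 7,6)
bne L2: taken
$t6=1&7=1
$t7=7-1=6
cmp $t7, 6  (cmp 6,6)
bne L2: not taken
$t0=0|1=1
halt.
Total executed instructions: 29.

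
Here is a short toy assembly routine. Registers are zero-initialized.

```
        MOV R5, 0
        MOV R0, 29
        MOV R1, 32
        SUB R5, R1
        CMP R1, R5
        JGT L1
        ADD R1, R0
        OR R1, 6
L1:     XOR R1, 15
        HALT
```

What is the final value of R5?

MOV R5, 0 → R5=0
MOV R0, 29 → R0=29
MOV R1, 32 → R1=32
SUB R5, R1 → R5=0-32=-32
CMP R1, R5  (cmp 32,-32)
JGT L1: taken
XOR R1, 15 → R1=32^15=47
halt.

-32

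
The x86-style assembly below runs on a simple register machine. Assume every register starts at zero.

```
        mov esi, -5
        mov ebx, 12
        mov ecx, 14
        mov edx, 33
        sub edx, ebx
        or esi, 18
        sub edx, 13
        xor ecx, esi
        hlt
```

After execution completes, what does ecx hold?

mov esi, -5 → esi=-5
mov ebx, 12 → ebx=12
mov ecx, 14 → ecx=14
mov edx, 33 → edx=33
sub edx, ebx → edx=33-12=21
or esi, 18 → esi=(-5)|18=-5
sub edx, 13 → edx=21-13=8
xor ecx, esi → ecx=14^(-5)=-11
halt.

-11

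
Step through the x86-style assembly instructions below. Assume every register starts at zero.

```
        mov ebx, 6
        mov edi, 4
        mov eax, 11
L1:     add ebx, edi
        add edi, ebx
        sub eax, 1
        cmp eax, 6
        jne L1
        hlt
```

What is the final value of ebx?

424

after mov ebx, 6: ebx=6
after mov edi, 4: edi=4
after mov eax, 11: eax=11
after add ebx, edi: ebx=6+4=10
after add edi, ebx: edi=4+10=14
after sub eax, 1: eax=11-1=10
cmp eax, 6  (cmp 10,6)
jne L1: taken
after add ebx, edi: ebx=10+14=24
after add edi, ebx: edi=14+24=38
after sub eax, 1: eax=10-1=9
cmp eax, 6  (cmp 9,6)
jne L1: taken
after add ebx, edi: ebx=24+38=62
after add edi, ebx: edi=38+62=100
after sub eax, 1: eax=9-1=8
cmp eax, 6  (cmp 8,6)
jne L1: taken
after add ebx, edi: ebx=62+100=162
after add edi, ebx: edi=100+162=262
after sub eax, 1: eax=8-1=7
cmp eax, 6  (cmp 7,6)
jne L1: taken
after add ebx, edi: ebx=162+262=424
after add edi, ebx: edi=262+424=686
after sub eax, 1: eax=7-1=6
cmp eax, 6  (cmp 6,6)
jne L1: not taken
halt.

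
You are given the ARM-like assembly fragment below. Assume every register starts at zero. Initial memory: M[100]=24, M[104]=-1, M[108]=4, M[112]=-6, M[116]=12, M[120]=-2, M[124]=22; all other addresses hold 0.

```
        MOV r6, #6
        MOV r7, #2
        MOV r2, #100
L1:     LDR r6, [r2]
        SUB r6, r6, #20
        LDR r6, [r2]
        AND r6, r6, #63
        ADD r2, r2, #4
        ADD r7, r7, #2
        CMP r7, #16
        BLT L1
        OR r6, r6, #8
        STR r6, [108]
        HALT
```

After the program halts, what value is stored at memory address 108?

MOV r6, #6 → r6=6
MOV r7, #2 → r7=2
MOV r2, #100 → r2=100
LDR r6, [r2] → r6=M[100]=24
SUB r6, r6, #20 → r6=24-20=4
LDR r6, [r2] → r6=M[100]=24
AND r6, r6, #63 → r6=24&63=24
ADD r2, r2, #4 → r2=100+4=104
ADD r7, r7, #2 → r7=2+2=4
CMP r7, #16  (cmp 4,16)
BLT L1: taken
LDR r6, [r2] → r6=M[104]=-1
SUB r6, r6, #20 → r6=(-1)-20=-21
LDR r6, [r2] → r6=M[104]=-1
AND r6, r6, #63 → r6=(-1)&63=63
ADD r2, r2, #4 → r2=104+4=108
ADD r7, r7, #2 → r7=4+2=6
CMP r7, #16  (cmp 6,16)
BLT L1: taken
LDR r6, [r2] → r6=M[108]=4
SUB r6, r6, #20 → r6=4-20=-16
LDR r6, [r2] → r6=M[108]=4
AND r6, r6, #63 → r6=4&63=4
ADD r2, r2, #4 → r2=108+4=112
ADD r7, r7, #2 → r7=6+2=8
CMP r7, #16  (cmp 8,16)
BLT L1: taken
LDR r6, [r2] → r6=M[112]=-6
SUB r6, r6, #20 → r6=(-6)-20=-26
LDR r6, [r2] → r6=M[112]=-6
AND r6, r6, #63 → r6=(-6)&63=58
ADD r2, r2, #4 → r2=112+4=116
ADD r7, r7, #2 → r7=8+2=10
CMP r7, #16  (cmp 10,16)
BLT L1: taken
LDR r6, [r2] → r6=M[116]=12
SUB r6, r6, #20 → r6=12-20=-8
LDR r6, [r2] → r6=M[116]=12
AND r6, r6, #63 → r6=12&63=12
ADD r2, r2, #4 → r2=116+4=120
ADD r7, r7, #2 → r7=10+2=12
CMP r7, #16  (cmp 12,16)
BLT L1: taken
LDR r6, [r2] → r6=M[120]=-2
SUB r6, r6, #20 → r6=(-2)-20=-22
LDR r6, [r2] → r6=M[120]=-2
AND r6, r6, #63 → r6=(-2)&63=62
ADD r2, r2, #4 → r2=120+4=124
ADD r7, r7, #2 → r7=12+2=14
CMP r7, #16  (cmp 14,16)
BLT L1: taken
LDR r6, [r2] → r6=M[124]=22
SUB r6, r6, #20 → r6=22-20=2
LDR r6, [r2] → r6=M[124]=22
AND r6, r6, #63 → r6=22&63=22
ADD r2, r2, #4 → r2=124+4=128
ADD r7, r7, #2 → r7=14+2=16
CMP r7, #16  (cmp 16,16)
BLT L1: not taken
OR r6, r6, #8 → r6=22|8=30
STR r6, [108] → M[108]=30
halt.

30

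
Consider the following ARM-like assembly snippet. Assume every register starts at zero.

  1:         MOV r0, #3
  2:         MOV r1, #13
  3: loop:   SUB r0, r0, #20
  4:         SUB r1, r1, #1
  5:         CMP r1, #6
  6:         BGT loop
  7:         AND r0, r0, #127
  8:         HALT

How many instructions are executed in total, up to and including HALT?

after MOV r0, #3: r0=3
after MOV r1, #13: r1=13
after SUB r0, r0, #20: r0=3-20=-17
after SUB r1, r1, #1: r1=13-1=12
CMP r1, #6  (cmp 12,6)
BGT loop: taken
after SUB r0, r0, #20: r0=(-17)-20=-37
after SUB r1, r1, #1: r1=12-1=11
CMP r1, #6  (cmp 11,6)
BGT loop: taken
after SUB r0, r0, #20: r0=(-37)-20=-57
after SUB r1, r1, #1: r1=11-1=10
CMP r1, #6  (cmp 10,6)
BGT loop: taken
after SUB r0, r0, #20: r0=(-57)-20=-77
after SUB r1, r1, #1: r1=10-1=9
CMP r1, #6  (cmp 9,6)
BGT loop: taken
after SUB r0, r0, #20: r0=(-77)-20=-97
after SUB r1, r1, #1: r1=9-1=8
CMP r1, #6  (cmp 8,6)
BGT loop: taken
after SUB r0, r0, #20: r0=(-97)-20=-117
after SUB r1, r1, #1: r1=8-1=7
CMP r1, #6  (cmp 7,6)
BGT loop: taken
after SUB r0, r0, #20: r0=(-117)-20=-137
after SUB r1, r1, #1: r1=7-1=6
CMP r1, #6  (cmp 6,6)
BGT loop: not taken
after AND r0, r0, #127: r0=(-137)&127=119
halt.
Total executed instructions: 32.

32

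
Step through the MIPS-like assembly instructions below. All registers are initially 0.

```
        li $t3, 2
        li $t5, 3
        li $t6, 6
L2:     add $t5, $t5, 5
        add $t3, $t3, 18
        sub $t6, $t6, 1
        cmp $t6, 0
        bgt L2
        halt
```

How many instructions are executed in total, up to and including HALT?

$t3=2
$t5=3
$t6=6
$t5=3+5=8
$t3=2+18=20
$t6=6-1=5
cmp $t6, 0  (cmp 5,0)
bgt L2: taken
$t5=8+5=13
$t3=20+18=38
$t6=5-1=4
cmp $t6, 0  (cmp 4,0)
bgt L2: taken
$t5=13+5=18
$t3=38+18=56
$t6=4-1=3
cmp $t6, 0  (cmp 3,0)
bgt L2: taken
$t5=18+5=23
$t3=56+18=74
$t6=3-1=2
cmp $t6, 0  (cmp 2,0)
bgt L2: taken
$t5=23+5=28
$t3=74+18=92
$t6=2-1=1
cmp $t6, 0  (cmp 1,0)
bgt L2: taken
$t5=28+5=33
$t3=92+18=110
$t6=1-1=0
cmp $t6, 0  (cmp 0,0)
bgt L2: not taken
halt.
Total executed instructions: 34.

34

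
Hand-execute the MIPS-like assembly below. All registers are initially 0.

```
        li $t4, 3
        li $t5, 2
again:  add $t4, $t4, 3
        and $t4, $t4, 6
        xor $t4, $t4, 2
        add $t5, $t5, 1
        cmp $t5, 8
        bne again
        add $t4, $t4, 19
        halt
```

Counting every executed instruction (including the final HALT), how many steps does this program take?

$t4=3
$t5=2
$t4=3+3=6
$t4=6&6=6
$t4=6^2=4
$t5=2+1=3
cmp $t5, 8  (cmp 3,8)
bne again: taken
$t4=4+3=7
$t4=7&6=6
$t4=6^2=4
$t5=3+1=4
cmp $t5, 8  (cmp 4,8)
bne again: taken
$t4=4+3=7
$t4=7&6=6
$t4=6^2=4
$t5=4+1=5
cmp $t5, 8  (cmp 5,8)
bne again: taken
$t4=4+3=7
$t4=7&6=6
$t4=6^2=4
$t5=5+1=6
cmp $t5, 8  (cmp 6,8)
bne again: taken
$t4=4+3=7
$t4=7&6=6
$t4=6^2=4
$t5=6+1=7
cmp $t5, 8  (cmp 7,8)
bne again: taken
$t4=4+3=7
$t4=7&6=6
$t4=6^2=4
$t5=7+1=8
cmp $t5, 8  (cmp 8,8)
bne again: not taken
$t4=4+19=23
halt.
Total executed instructions: 40.

40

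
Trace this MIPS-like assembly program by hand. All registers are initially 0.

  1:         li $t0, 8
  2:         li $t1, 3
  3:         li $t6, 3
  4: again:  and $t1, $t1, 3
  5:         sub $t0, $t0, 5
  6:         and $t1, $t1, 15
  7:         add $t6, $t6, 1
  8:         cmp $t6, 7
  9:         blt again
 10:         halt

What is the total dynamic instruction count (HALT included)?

28

$t0=8
$t1=3
$t6=3
$t1=3&3=3
$t0=8-5=3
$t1=3&15=3
$t6=3+1=4
cmp $t6, 7  (cmp 4,7)
blt again: taken
$t1=3&3=3
$t0=3-5=-2
$t1=3&15=3
$t6=4+1=5
cmp $t6, 7  (cmp 5,7)
blt again: taken
$t1=3&3=3
$t0=(-2)-5=-7
$t1=3&15=3
$t6=5+1=6
cmp $t6, 7  (cmp 6,7)
blt again: taken
$t1=3&3=3
$t0=(-7)-5=-12
$t1=3&15=3
$t6=6+1=7
cmp $t6, 7  (cmp 7,7)
blt again: not taken
halt.
Total executed instructions: 28.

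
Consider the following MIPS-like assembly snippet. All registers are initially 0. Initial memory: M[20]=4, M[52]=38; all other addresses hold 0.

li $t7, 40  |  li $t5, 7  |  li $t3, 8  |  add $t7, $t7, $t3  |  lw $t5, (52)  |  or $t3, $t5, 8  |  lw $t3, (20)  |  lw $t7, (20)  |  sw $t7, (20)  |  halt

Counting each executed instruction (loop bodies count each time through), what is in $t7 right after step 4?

$t7=40
$t5=7
$t3=8
$t7=40+8=48
After step 4: $t7 = 48.

48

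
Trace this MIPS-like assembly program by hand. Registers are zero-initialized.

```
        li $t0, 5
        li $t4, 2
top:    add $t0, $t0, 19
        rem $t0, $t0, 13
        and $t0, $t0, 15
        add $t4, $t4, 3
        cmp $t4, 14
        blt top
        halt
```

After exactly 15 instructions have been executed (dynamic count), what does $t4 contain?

8

after li $t0, 5: $t0=5
after li $t4, 2: $t4=2
after add $t0, $t0, 19: $t0=5+19=24
after rem $t0, $t0, 13: $t0=24%13=11
after and $t0, $t0, 15: $t0=11&15=11
after add $t4, $t4, 3: $t4=2+3=5
cmp $t4, 14  (cmp 5,14)
blt top: taken
after add $t0, $t0, 19: $t0=11+19=30
after rem $t0, $t0, 13: $t0=30%13=4
after and $t0, $t0, 15: $t0=4&15=4
after add $t4, $t4, 3: $t4=5+3=8
cmp $t4, 14  (cmp 8,14)
blt top: taken
after add $t0, $t0, 19: $t0=4+19=23
After step 15: $t4 = 8.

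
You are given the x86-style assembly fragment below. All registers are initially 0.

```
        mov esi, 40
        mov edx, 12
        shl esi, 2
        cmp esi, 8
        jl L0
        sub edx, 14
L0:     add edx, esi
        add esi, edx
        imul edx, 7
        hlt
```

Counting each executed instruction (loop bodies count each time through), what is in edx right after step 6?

-2

esi=40
edx=12
esi=40<<2=160
cmp esi, 8  (cmp 160,8)
jl L0: not taken
edx=12-14=-2
After step 6: edx = -2.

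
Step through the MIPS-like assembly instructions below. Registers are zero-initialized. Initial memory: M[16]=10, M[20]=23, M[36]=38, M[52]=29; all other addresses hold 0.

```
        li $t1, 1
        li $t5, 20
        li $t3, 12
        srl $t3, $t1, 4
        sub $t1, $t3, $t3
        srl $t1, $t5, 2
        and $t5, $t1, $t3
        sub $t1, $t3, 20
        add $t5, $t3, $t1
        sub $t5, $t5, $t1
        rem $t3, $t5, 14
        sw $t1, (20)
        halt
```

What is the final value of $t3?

li $t1, 1 → $t1=1
li $t5, 20 → $t5=20
li $t3, 12 → $t3=12
srl $t3, $t1, 4 → $t3=1>>4=0
sub $t1, $t3, $t3 → $t1=0-0=0
srl $t1, $t5, 2 → $t1=20>>2=5
and $t5, $t1, $t3 → $t5=5&0=0
sub $t1, $t3, 20 → $t1=0-20=-20
add $t5, $t3, $t1 → $t5=0+(-20)=-20
sub $t5, $t5, $t1 → $t5=(-20)-(-20)=0
rem $t3, $t5, 14 → $t3=0%14=0
sw $t1, (20) → M[20]=-20
halt.

0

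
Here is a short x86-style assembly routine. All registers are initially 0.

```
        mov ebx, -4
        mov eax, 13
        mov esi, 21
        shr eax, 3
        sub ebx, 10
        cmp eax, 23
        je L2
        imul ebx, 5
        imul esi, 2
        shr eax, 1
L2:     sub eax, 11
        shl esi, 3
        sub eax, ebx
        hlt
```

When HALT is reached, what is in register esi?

after mov ebx, -4: ebx=-4
after mov eax, 13: eax=13
after mov esi, 21: esi=21
after shr eax, 3: eax=13>>3=1
after sub ebx, 10: ebx=(-4)-10=-14
cmp eax, 23  (cmp 1,23)
je L2: not taken
after imul ebx, 5: ebx=(-14)*5=-70
after imul esi, 2: esi=21*2=42
after shr eax, 1: eax=1>>1=0
after sub eax, 11: eax=0-11=-11
after shl esi, 3: esi=42<<3=336
after sub eax, ebx: eax=(-11)-(-70)=59
halt.

336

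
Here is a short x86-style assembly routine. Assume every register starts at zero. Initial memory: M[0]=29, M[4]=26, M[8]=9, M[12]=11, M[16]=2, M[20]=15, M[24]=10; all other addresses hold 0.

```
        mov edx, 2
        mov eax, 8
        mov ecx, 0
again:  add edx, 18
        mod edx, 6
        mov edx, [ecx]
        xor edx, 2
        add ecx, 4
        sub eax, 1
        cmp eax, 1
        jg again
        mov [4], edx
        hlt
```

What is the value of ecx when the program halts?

28

mov edx, 2 → edx=2
mov eax, 8 → eax=8
mov ecx, 0 → ecx=0
add edx, 18 → edx=2+18=20
mod edx, 6 → edx=20%6=2
mov edx, [ecx] → edx=M[0]=29
xor edx, 2 → edx=29^2=31
add ecx, 4 → ecx=0+4=4
sub eax, 1 → eax=8-1=7
cmp eax, 1  (cmp 7,1)
jg again: taken
add edx, 18 → edx=31+18=49
mod edx, 6 → edx=49%6=1
mov edx, [ecx] → edx=M[4]=26
xor edx, 2 → edx=26^2=24
add ecx, 4 → ecx=4+4=8
sub eax, 1 → eax=7-1=6
cmp eax, 1  (cmp 6,1)
jg again: taken
add edx, 18 → edx=24+18=42
mod edx, 6 → edx=42%6=0
mov edx, [ecx] → edx=M[8]=9
xor edx, 2 → edx=9^2=11
add ecx, 4 → ecx=8+4=12
sub eax, 1 → eax=6-1=5
cmp eax, 1  (cmp 5,1)
jg again: taken
add edx, 18 → edx=11+18=29
mod edx, 6 → edx=29%6=5
mov edx, [ecx] → edx=M[12]=11
xor edx, 2 → edx=11^2=9
add ecx, 4 → ecx=12+4=16
sub eax, 1 → eax=5-1=4
cmp eax, 1  (cmp 4,1)
jg again: taken
add edx, 18 → edx=9+18=27
mod edx, 6 → edx=27%6=3
mov edx, [ecx] → edx=M[16]=2
xor edx, 2 → edx=2^2=0
add ecx, 4 → ecx=16+4=20
sub eax, 1 → eax=4-1=3
cmp eax, 1  (cmp 3,1)
jg again: taken
add edx, 18 → edx=0+18=18
mod edx, 6 → edx=18%6=0
mov edx, [ecx] → edx=M[20]=15
xor edx, 2 → edx=15^2=13
add ecx, 4 → ecx=20+4=24
sub eax, 1 → eax=3-1=2
cmp eax, 1  (cmp 2,1)
jg again: taken
add edx, 18 → edx=13+18=31
mod edx, 6 → edx=31%6=1
mov edx, [ecx] → edx=M[24]=10
xor edx, 2 → edx=10^2=8
add ecx, 4 → ecx=24+4=28
sub eax, 1 → eax=2-1=1
cmp eax, 1  (cmp 1,1)
jg again: not taken
mov [4], edx → M[4]=8
halt.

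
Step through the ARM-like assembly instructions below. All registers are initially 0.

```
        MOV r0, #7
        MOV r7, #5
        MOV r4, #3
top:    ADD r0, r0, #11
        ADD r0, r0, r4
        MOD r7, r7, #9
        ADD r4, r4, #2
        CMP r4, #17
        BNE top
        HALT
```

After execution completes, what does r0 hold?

r0=7
r7=5
r4=3
r0=7+11=18
r0=18+3=21
r7=5%9=5
r4=3+2=5
CMP r4, #17  (cmp 5,17)
BNE top: taken
r0=21+11=32
r0=32+5=37
r7=5%9=5
r4=5+2=7
CMP r4, #17  (cmp 7,17)
BNE top: taken
r0=37+11=48
r0=48+7=55
r7=5%9=5
r4=7+2=9
CMP r4, #17  (cmp 9,17)
BNE top: taken
r0=55+11=66
r0=66+9=75
r7=5%9=5
r4=9+2=11
CMP r4, #17  (cmp 11,17)
BNE top: taken
r0=75+11=86
r0=86+11=97
r7=5%9=5
r4=11+2=13
CMP r4, #17  (cmp 13,17)
BNE top: taken
r0=97+11=108
r0=108+13=121
r7=5%9=5
r4=13+2=15
CMP r4, #17  (cmp 15,17)
BNE top: taken
r0=121+11=132
r0=132+15=147
r7=5%9=5
r4=15+2=17
CMP r4, #17  (cmp 17,17)
BNE top: not taken
halt.

147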